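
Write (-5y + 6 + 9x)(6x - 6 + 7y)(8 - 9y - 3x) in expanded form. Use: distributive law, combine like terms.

(-5y + 6 + 9x)(6x - 6 + 7y)(8 - 9y - 3x)
= (-30xy + 30y - 35y² + 36x - 36 + 42y + 54x² - 54x + 63xy)(8 - 9y - 3x)    [distributive law]
= (33xy + 72y - 35y² - 18x - 36 + 54x²)(8 - 9y - 3x)    [combine like terms]
= 264xy - 297xy² - 99x²y + 576y - 648y² - 216xy - 280y² + 315y³ + 105xy² - 144x + 162xy + 54x² - 288 + 324y + 108x + 432x² - 486x²y - 162x³    [distributive law]
= 210xy - 192xy² - 585x²y + 900y - 928y² + 315y³ - 36x + 486x² - 288 - 162x³    [combine like terms]

210xy - 192xy² - 585x²y + 900y - 928y² + 315y³ - 36x + 486x² - 288 - 162x³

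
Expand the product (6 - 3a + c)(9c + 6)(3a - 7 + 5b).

(6 - 3a + c)(9c + 6)(3a - 7 + 5b)
= (54c + 36 - 27ac - 18a + 9c² + 6c)(3a - 7 + 5b)    [distributive law]
= (60c + 36 - 27ac - 18a + 9c²)(3a - 7 + 5b)    [combine like terms]
= 180ac - 420c + 300bc + 108a - 252 + 180b - 81a²c + 189ac - 135abc - 54a² + 126a - 90ab + 27ac² - 63c² + 45bc²    [distributive law]
= 369ac - 420c + 300bc + 234a - 252 + 180b - 81a²c - 135abc - 54a² - 90ab + 27ac² - 63c² + 45bc²    [combine like terms]

369ac - 420c + 300bc + 234a - 252 + 180b - 81a²c - 135abc - 54a² - 90ab + 27ac² - 63c² + 45bc²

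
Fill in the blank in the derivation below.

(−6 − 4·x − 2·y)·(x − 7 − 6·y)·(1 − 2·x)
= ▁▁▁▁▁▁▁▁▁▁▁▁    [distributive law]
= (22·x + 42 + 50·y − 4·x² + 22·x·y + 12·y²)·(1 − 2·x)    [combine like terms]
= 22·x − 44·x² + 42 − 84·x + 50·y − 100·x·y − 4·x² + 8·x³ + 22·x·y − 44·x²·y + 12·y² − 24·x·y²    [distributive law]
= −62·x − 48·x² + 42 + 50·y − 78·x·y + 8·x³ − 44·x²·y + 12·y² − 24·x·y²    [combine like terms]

After distributive law, the bracketed line is:

(−6·x + 42 + 36·y − 4·x² + 28·x + 24·x·y − 2·x·y + 14·y + 12·y²)·(1 − 2·x)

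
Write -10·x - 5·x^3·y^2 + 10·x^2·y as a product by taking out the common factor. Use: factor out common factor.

5·x(-2 - x^2·y^2 + 2·x·y)

-10·x - 5·x^3·y^2 + 10·x^2·y
= 5(-2·x - x^3·y^2 + 2·x^2·y)    [factor out 5]
= 5·x(-2 - x^2·y^2 + 2·x·y)    [factor out x]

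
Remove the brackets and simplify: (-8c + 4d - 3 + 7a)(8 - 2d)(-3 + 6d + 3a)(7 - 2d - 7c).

840c - 1602cd - 1344c² - 228cd² + 3024c²d + 336ac - 2724acd + 1344ac² + 144cd³ - 672c²d² + 660acd² - 336ac²d - 1950d + 2280d² - 840d³ + 3924ad - 1740ad² + 96d⁴ + 216ad³ + 504 - 1680a + 1176a² - 630a²d - 1176a²c + 84a²d² + 294a²cd

(-8c + 4d - 3 + 7a)(8 - 2d)(-3 + 6d + 3a)(7 - 2d - 7c)
= (-64c + 16cd + 32d - 8d² - 24 + 6d + 56a - 14ad)(-3 + 6d + 3a)(7 - 2d - 7c)    [distributive law]
= (-64c + 16cd + 38d - 8d² - 24 + 56a - 14ad)(-3 + 6d + 3a)(7 - 2d - 7c)    [combine like terms]
= (192c - 384cd - 192ac - 48cd + 96cd² + 48acd - 114d + 228d² + 114ad + 24d² - 48d³ - 24ad² + 72 - 144d - 72a - 168a + 336ad + 168a² + 42ad - 84ad² - 42a²d)(7 - 2d - 7c)    [distributive law]
= (192c - 432cd - 192ac + 96cd² + 48acd - 258d + 252d² + 492ad - 48d³ - 108ad² + 72 - 240a + 168a² - 42a²d)(7 - 2d - 7c)    [combine like terms]
= 1344c - 384cd - 1344c² - 3024cd + 864cd² + 3024c²d - 1344ac + 384acd + 1344ac² + 672cd² - 192cd³ - 672c²d² + 336acd - 96acd² - 336ac²d - 1806d + 516d² + 1806cd + 1764d² - 504d³ - 1764cd² + 3444ad - 984ad² - 3444acd - 336d³ + 96d⁴ + 336cd³ - 756ad² + 216ad³ + 756acd² + 504 - 144d - 504c - 1680a + 480ad + 1680ac + 1176a² - 336a²d - 1176a²c - 294a²d + 84a²d² + 294a²cd    [distributive law]
= 840c - 1602cd - 1344c² - 228cd² + 3024c²d + 336ac - 2724acd + 1344ac² + 144cd³ - 672c²d² + 660acd² - 336ac²d - 1950d + 2280d² - 840d³ + 3924ad - 1740ad² + 96d⁴ + 216ad³ + 504 - 1680a + 1176a² - 630a²d - 1176a²c + 84a²d² + 294a²cd    [combine like terms]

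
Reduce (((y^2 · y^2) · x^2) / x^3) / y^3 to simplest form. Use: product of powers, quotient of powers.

(((y^2 · y^2) · x^2) / x^3) / y^3
= ((y^4 · x^2) / x^3) / y^3    [product of powers]
= x^(-1)·y    [quotient of powers]

x^(-1)·y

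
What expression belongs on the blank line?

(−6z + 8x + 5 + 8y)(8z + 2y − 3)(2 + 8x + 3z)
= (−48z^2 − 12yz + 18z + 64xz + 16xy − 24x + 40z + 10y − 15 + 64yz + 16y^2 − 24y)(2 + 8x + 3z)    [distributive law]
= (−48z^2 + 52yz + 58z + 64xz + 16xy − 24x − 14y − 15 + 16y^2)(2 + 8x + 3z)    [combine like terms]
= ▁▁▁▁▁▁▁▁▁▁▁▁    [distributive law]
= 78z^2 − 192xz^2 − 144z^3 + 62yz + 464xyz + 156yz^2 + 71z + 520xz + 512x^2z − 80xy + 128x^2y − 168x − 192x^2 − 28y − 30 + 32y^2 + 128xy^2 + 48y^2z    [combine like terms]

By distributive law:

−96z^2 − 384xz^2 − 144z^3 + 104yz + 416xyz + 156yz^2 + 116z + 464xz + 174z^2 + 128xz + 512x^2z + 192xz^2 + 32xy + 128x^2y + 48xyz − 48x − 192x^2 − 72xz − 28y − 112xy − 42yz − 30 − 120x − 45z + 32y^2 + 128xy^2 + 48y^2z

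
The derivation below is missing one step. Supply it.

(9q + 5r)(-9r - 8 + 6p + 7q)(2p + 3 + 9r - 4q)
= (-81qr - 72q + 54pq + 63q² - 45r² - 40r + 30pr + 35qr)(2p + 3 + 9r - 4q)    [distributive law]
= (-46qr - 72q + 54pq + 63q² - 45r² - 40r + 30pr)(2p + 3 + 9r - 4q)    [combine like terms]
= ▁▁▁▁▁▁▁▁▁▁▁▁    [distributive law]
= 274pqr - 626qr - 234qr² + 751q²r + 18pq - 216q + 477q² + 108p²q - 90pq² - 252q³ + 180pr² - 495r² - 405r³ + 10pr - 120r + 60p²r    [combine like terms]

After distributive law, the bracketed line is:

-92pqr - 138qr - 414qr² + 184q²r - 144pq - 216q - 648qr + 288q² + 108p²q + 162pq + 486pqr - 216pq² + 126pq² + 189q² + 567q²r - 252q³ - 90pr² - 135r² - 405r³ + 180qr² - 80pr - 120r - 360r² + 160qr + 60p²r + 90pr + 270pr² - 120pqr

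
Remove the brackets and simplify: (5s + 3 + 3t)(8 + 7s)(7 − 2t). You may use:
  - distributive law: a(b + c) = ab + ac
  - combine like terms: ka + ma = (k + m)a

(5s + 3 + 3t)(8 + 7s)(7 − 2t)
= (40s + 35s^2 + 24 + 21s + 24t + 21st)(7 − 2t)    [distributive law]
= (61s + 35s^2 + 24 + 24t + 21st)(7 − 2t)    [combine like terms]
= 427s − 122st + 245s^2 − 70s^2t + 168 − 48t + 168t − 48t^2 + 147st − 42st^2    [distributive law]
= 427s + 25st + 245s^2 − 70s^2t + 168 + 120t − 48t^2 − 42st^2    [combine like terms]

427s + 25st + 245s^2 − 70s^2t + 168 + 120t − 48t^2 − 42st^2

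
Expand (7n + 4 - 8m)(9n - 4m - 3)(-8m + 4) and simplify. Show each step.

(7n + 4 - 8m)(9n - 4m - 3)(-8m + 4)
= (63n² - 28mn - 21n + 36n - 16m - 12 - 72mn + 32m² + 24m)(-8m + 4)    [distributive law]
= (63n² - 100mn + 15n + 8m - 12 + 32m²)(-8m + 4)    [combine like terms]
= -504mn² + 252n² + 800m²n - 400mn - 120mn + 60n - 64m² + 32m + 96m - 48 - 256m³ + 128m²    [distributive law]
= -504mn² + 252n² + 800m²n - 520mn + 60n + 64m² + 128m - 48 - 256m³    [combine like terms]

-504mn² + 252n² + 800m²n - 520mn + 60n + 64m² + 128m - 48 - 256m³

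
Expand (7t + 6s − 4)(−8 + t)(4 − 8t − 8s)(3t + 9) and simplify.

(7t + 6s − 4)(−8 + t)(4 − 8t − 8s)(3t + 9)
= (−56t + 7t^2 − 48s + 6st + 32 − 4t)(4 − 8t − 8s)(3t + 9)    [distributive law]
= (−60t + 7t^2 − 48s + 6st + 32)(4 − 8t − 8s)(3t + 9)    [combine like terms]
= (−240t + 480t^2 + 480st + 28t^2 − 56t^3 − 56st^2 − 192s + 384st + 384s^2 + 24st − 48st^2 − 48s^2t + 128 − 256t − 256s)(3t + 9)    [distributive law]
= (−496t + 508t^2 + 888st − 56t^3 − 104st^2 − 448s + 384s^2 − 48s^2t + 128)(3t + 9)    [combine like terms]
= −1488t^2 − 4464t + 1524t^3 + 4572t^2 + 2664st^2 + 7992st − 168t^4 − 504t^3 − 312st^3 − 936st^2 − 1344st − 4032s + 1152s^2t + 3456s^2 − 144s^2t^2 − 432s^2t + 384t + 1152    [distributive law]
= 3084t^2 − 4080t + 1020t^3 + 1728st^2 + 6648st − 168t^4 − 312st^3 − 4032s + 720s^2t + 3456s^2 − 144s^2t^2 + 1152    [combine like terms]

3084t^2 − 4080t + 1020t^3 + 1728st^2 + 6648st − 168t^4 − 312st^3 − 4032s + 720s^2t + 3456s^2 − 144s^2t^2 + 1152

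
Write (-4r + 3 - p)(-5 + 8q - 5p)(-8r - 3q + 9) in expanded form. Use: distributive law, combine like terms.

-160r² - 540qr + 300r + 256qr² + 96q²r - 160pr² + 4pqr + 260pr + 261q - 135 - 72q² - 42pq - 90p + 24pq² - 40p²r - 15p²q + 45p²

(-4r + 3 - p)(-5 + 8q - 5p)(-8r - 3q + 9)
= (20r - 32qr + 20pr - 15 + 24q - 15p + 5p - 8pq + 5p²)(-8r - 3q + 9)    [distributive law]
= (20r - 32qr + 20pr - 15 + 24q - 10p - 8pq + 5p²)(-8r - 3q + 9)    [combine like terms]
= -160r² - 60qr + 180r + 256qr² + 96q²r - 288qr - 160pr² - 60pqr + 180pr + 120r + 45q - 135 - 192qr - 72q² + 216q + 80pr + 30pq - 90p + 64pqr + 24pq² - 72pq - 40p²r - 15p²q + 45p²    [distributive law]
= -160r² - 540qr + 300r + 256qr² + 96q²r - 160pr² + 4pqr + 260pr + 261q - 135 - 72q² - 42pq - 90p + 24pq² - 40p²r - 15p²q + 45p²    [combine like terms]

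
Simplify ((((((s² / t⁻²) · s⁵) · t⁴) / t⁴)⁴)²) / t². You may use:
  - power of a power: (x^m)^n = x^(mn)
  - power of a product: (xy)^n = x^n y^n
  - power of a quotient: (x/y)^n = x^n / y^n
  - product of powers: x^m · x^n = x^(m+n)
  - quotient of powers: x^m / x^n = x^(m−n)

s⁵⁶t¹⁴

((((((s² / t⁻²) · s⁵) · t⁴) / t⁴)⁴)²) / t²
= (((((s² / t⁻²) · s⁵) · t⁴) / t⁴)⁸) / t²    [power of a power]
= (((((s² / t⁻²) · s⁵) · t⁴)⁸) / ((t⁴)⁸)) / t²    [power of a quotient]
= (((((s² / t⁻²) · s⁵)⁸) · ((t⁴)⁸)) / ((t⁴)⁸)) / t²    [power of a product]
= (((((s² / t⁻²)⁸) · ((s⁵)⁸)) · ((t⁴)⁸)) / ((t⁴)⁸)) / t²    [power of a product]
= ((((((s²)⁸) / ((t⁻²)⁸)) · ((s⁵)⁸)) · ((t⁴)⁸)) / ((t⁴)⁸)) / t²    [power of a quotient]
= ((((s¹⁶ / ((t⁻²)⁸)) · ((s⁵)⁸)) · ((t⁴)⁸)) / ((t⁴)⁸)) / t²    [power of a power]
= ((((s¹⁶ / t⁻¹⁶) · ((s⁵)⁸)) · ((t⁴)⁸)) / ((t⁴)⁸)) / t²    [power of a power]
= ((((s¹⁶ / t⁻¹⁶) · s⁴⁰) · ((t⁴)⁸)) / ((t⁴)⁸)) / t²    [power of a power]
= ((((s¹⁶ / t⁻¹⁶) · s⁴⁰) · t³²) / ((t⁴)⁸)) / t²    [power of a power]
= ((((s¹⁶ / t⁻¹⁶) · s⁴⁰) · t³²) / t³²) / t²    [power of a power]
= s⁵⁶t¹⁴    [quotient of powers; product of powers]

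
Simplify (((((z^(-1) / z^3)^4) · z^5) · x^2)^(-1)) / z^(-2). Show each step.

(((((z^(-1) / z^3)^4) · z^5) · x^2)^(-1)) / z^(-2)
= (((((z^(-1) / z^3)^4) · z^5)^(-1)) · ((x^2)^(-1))) / z^(-2)    [power of a product]
= (((((z^(-1) / z^3)^4)^(-1)) · ((z^5)^(-1))) · ((x^2)^(-1))) / z^(-2)    [power of a product]
= ((((z^(-1) / z^3)^(-4)) · ((z^5)^(-1))) · ((x^2)^(-1))) / z^(-2)    [power of a power]
= (((((z^(-1))^(-4)) / ((z^3)^(-4))) · ((z^5)^(-1))) · ((x^2)^(-1))) / z^(-2)    [power of a quotient]
= (((z^4 / ((z^3)^(-4))) · ((z^5)^(-1))) · ((x^2)^(-1))) / z^(-2)    [power of a power]
= (((z^4 / z^(-12)) · ((z^5)^(-1))) · ((x^2)^(-1))) / z^(-2)    [power of a power]
= ((z^16 · ((z^5)^(-1))) · ((x^2)^(-1))) / z^(-2)    [quotient of powers]
= ((z^16 · z^(-5)) · ((x^2)^(-1))) / z^(-2)    [power of a power]
= (z^11 · ((x^2)^(-1))) / z^(-2)    [product of powers]
= (z^11 · x^(-2)) / z^(-2)    [power of a power]
= x^(-2)z^13    [quotient of powers]

x^(-2)z^13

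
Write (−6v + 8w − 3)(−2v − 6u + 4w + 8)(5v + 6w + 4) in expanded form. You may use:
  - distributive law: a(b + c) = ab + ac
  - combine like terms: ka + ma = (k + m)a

(−6v + 8w − 3)(−2v − 6u + 4w + 8)(5v + 6w + 4)
= (12v^2 + 36uv − 24vw − 48v − 16vw − 48uw + 32w^2 + 64w + 6v + 18u − 12w − 24)(5v + 6w + 4)    [distributive law]
= (12v^2 + 36uv − 40vw − 42v − 48uw + 32w^2 + 52w + 18u − 24)(5v + 6w + 4)    [combine like terms]
= 60v^3 + 72v^2w + 48v^2 + 180uv^2 + 216uvw + 144uv − 200v^2w − 240vw^2 − 160vw − 210v^2 − 252vw − 168v − 240uvw − 288uw^2 − 192uw + 160vw^2 + 192w^3 + 128w^2 + 260vw + 312w^2 + 208w + 90uv + 108uw + 72u − 120v − 144w − 96    [distributive law]
= 60v^3 − 128v^2w − 162v^2 + 180uv^2 − 24uvw + 234uv − 80vw^2 − 152vw − 288v − 288uw^2 − 84uw + 192w^3 + 440w^2 + 64w + 72u − 96    [combine like terms]

60v^3 − 128v^2w − 162v^2 + 180uv^2 − 24uvw + 234uv − 80vw^2 − 152vw − 288v − 288uw^2 − 84uw + 192w^3 + 440w^2 + 64w + 72u − 96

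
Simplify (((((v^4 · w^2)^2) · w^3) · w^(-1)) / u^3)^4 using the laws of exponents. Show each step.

(((((v^4 · w^2)^2) · w^3) · w^(-1)) / u^3)^4
= (((((v^4 · w^2)^2) · w^3) · w^(-1))^4) / ((u^3)^4)    [power of a quotient]
= (((((v^4 · w^2)^2) · w^3)^4) · ((w^(-1))^4)) / ((u^3)^4)    [power of a product]
= (((((v^4 · w^2)^2)^4) · ((w^3)^4)) · ((w^(-1))^4)) / ((u^3)^4)    [power of a product]
= ((((v^4 · w^2)^8) · ((w^3)^4)) · ((w^(-1))^4)) / ((u^3)^4)    [power of a power]
= (((((v^4)^8) · ((w^2)^8)) · ((w^3)^4)) · ((w^(-1))^4)) / ((u^3)^4)    [power of a product]
= (((v^32 · ((w^2)^8)) · ((w^3)^4)) · ((w^(-1))^4)) / ((u^3)^4)    [power of a power]
= (((v^32 · w^16) · ((w^3)^4)) · ((w^(-1))^4)) / ((u^3)^4)    [power of a power]
= (((v^32 · w^16) · w^12) · ((w^(-1))^4)) / ((u^3)^4)    [power of a power]
= (((v^32 · w^16) · w^12) · w^(-4)) / ((u^3)^4)    [power of a power]
= (((v^32 · w^16) · w^12) · w^(-4)) / u^12    [power of a power]
= u^(-12)v^32w^24    [quotient of powers; product of powers]

u^(-12)v^32w^24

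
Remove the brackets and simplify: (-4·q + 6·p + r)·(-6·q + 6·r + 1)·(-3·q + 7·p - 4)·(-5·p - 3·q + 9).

(-4·q + 6·p + r)·(-6·q + 6·r + 1)·(-3·q + 7·p - 4)·(-5·p - 3·q + 9)
= (24·q^2 - 24·q·r - 4·q - 36·p·q + 36·p·r + 6·p - 6·q·r + 6·r^2 + r)·(-3·q + 7·p - 4)·(-5·p - 3·q + 9)    [distributive law]
= (24·q^2 - 30·q·r - 4·q - 36·p·q + 36·p·r + 6·p + 6·r^2 + r)·(-3·q + 7·p - 4)·(-5·p - 3·q + 9)    [combine like terms]
= (-72·q^3 + 168·p·q^2 - 96·q^2 + 90·q^2·r - 210·p·q·r + 120·q·r + 12·q^2 - 28·p·q + 16·q + 108·p·q^2 - 252·p^2·q + 144·p·q - 108·p·q·r + 252·p^2·r - 144·p·r - 18·p·q + 42·p^2 - 24·p - 18·q·r^2 + 42·p·r^2 - 24·r^2 - 3·q·r + 7·p·r - 4·r)·(-5·p - 3·q + 9)    [distributive law]
= (-72·q^3 + 276·p·q^2 - 84·q^2 + 90·q^2·r - 318·p·q·r + 117·q·r + 98·p·q + 16·q - 252·p^2·q + 252·p^2·r - 137·p·r + 42·p^2 - 24·p - 18·q·r^2 + 42·p·r^2 - 24·r^2 - 4·r)·(-5·p - 3·q + 9)    [combine like terms]
= 360·p·q^3 + 216·q^4 - 648·q^3 - 1380·p^2·q^2 - 828·p·q^3 + 2484·p·q^2 + 420·p·q^2 + 252·q^3 - 756·q^2 - 450·p·q^2·r - 270·q^3·r + 810·q^2·r + 1590·p^2·q·r + 954·p·q^2·r - 2862·p·q·r - 585·p·q·r - 351·q^2·r + 1053·q·r - 490·p^2·q - 294·p·q^2 + 882·p·q - 80·p·q - 48·q^2 + 144·q + 1260·p^3·q + 756·p^2·q^2 - 2268·p^2·q - 1260·p^3·r - 756·p^2·q·r + 2268·p^2·r + 685·p^2·r + 411·p·q·r - 1233·p·r - 210·p^3 - 126·p^2·q + 378·p^2 + 120·p^2 + 72·p·q - 216·p + 90·p·q·r^2 + 54·q^2·r^2 - 162·q·r^2 - 210·p^2·r^2 - 126·p·q·r^2 + 378·p·r^2 + 120·p·r^2 + 72·q·r^2 - 216·r^2 + 20·p·r + 12·q·r - 36·r    [distributive law]
= -468·p·q^3 + 216·q^4 - 396·q^3 - 624·p^2·q^2 + 2610·p·q^2 - 804·q^2 + 504·p·q^2·r - 270·q^3·r + 459·q^2·r + 834·p^2·q·r - 3036·p·q·r + 1065·q·r - 2884·p^2·q + 874·p·q + 144·q + 1260·p^3·q - 1260·p^3·r + 2953·p^2·r - 1213·p·r - 210·p^3 + 498·p^2 - 216·p - 36·p·q·r^2 + 54·q^2·r^2 - 90·q·r^2 - 210·p^2·r^2 + 498·p·r^2 - 216·r^2 - 36·r    [combine like terms]

-468·p·q^3 + 216·q^4 - 396·q^3 - 624·p^2·q^2 + 2610·p·q^2 - 804·q^2 + 504·p·q^2·r - 270·q^3·r + 459·q^2·r + 834·p^2·q·r - 3036·p·q·r + 1065·q·r - 2884·p^2·q + 874·p·q + 144·q + 1260·p^3·q - 1260·p^3·r + 2953·p^2·r - 1213·p·r - 210·p^3 + 498·p^2 - 216·p - 36·p·q·r^2 + 54·q^2·r^2 - 90·q·r^2 - 210·p^2·r^2 + 498·p·r^2 - 216·r^2 - 36·r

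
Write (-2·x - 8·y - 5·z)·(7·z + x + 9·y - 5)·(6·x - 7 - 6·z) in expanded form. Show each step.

-102·x^2·z + 223·x·z - 96·x·z^2 - 12·x^3 + 74·x^2 - 156·x^2·y + 422·x·y - 450·x·y·z - 70·x + 467·y·z + 606·y·z^2 - 432·x·y^2 + 504·y^2 + 432·y^2·z - 280·y + 95·z^2 + 210·z^3 - 175·z

(-2·x - 8·y - 5·z)·(7·z + x + 9·y - 5)·(6·x - 7 - 6·z)
= (-14·x·z - 2·x^2 - 18·x·y + 10·x - 56·y·z - 8·x·y - 72·y^2 + 40·y - 35·z^2 - 5·x·z - 45·y·z + 25·z)·(6·x - 7 - 6·z)    [distributive law]
= (-19·x·z - 2·x^2 - 26·x·y + 10·x - 101·y·z - 72·y^2 + 40·y - 35·z^2 + 25·z)·(6·x - 7 - 6·z)    [combine like terms]
= -114·x^2·z + 133·x·z + 114·x·z^2 - 12·x^3 + 14·x^2 + 12·x^2·z - 156·x^2·y + 182·x·y + 156·x·y·z + 60·x^2 - 70·x - 60·x·z - 606·x·y·z + 707·y·z + 606·y·z^2 - 432·x·y^2 + 504·y^2 + 432·y^2·z + 240·x·y - 280·y - 240·y·z - 210·x·z^2 + 245·z^2 + 210·z^3 + 150·x·z - 175·z - 150·z^2    [distributive law]
= -102·x^2·z + 223·x·z - 96·x·z^2 - 12·x^3 + 74·x^2 - 156·x^2·y + 422·x·y - 450·x·y·z - 70·x + 467·y·z + 606·y·z^2 - 432·x·y^2 + 504·y^2 + 432·y^2·z - 280·y + 95·z^2 + 210·z^3 - 175·z    [combine like terms]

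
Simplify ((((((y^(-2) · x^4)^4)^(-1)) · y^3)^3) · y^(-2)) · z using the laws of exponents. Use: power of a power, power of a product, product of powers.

x^(-48)·y^31·z

((((((y^(-2) · x^4)^4)^(-1)) · y^3)^3) · y^(-2)) · z
= ((((((y^(-2) · x^4)^4)^(-1))^3) · ((y^3)^3)) · y^(-2)) · z    [power of a product]
= (((((y^(-2) · x^4)^4)^(-3)) · ((y^3)^3)) · y^(-2)) · z    [power of a power]
= ((((y^(-2) · x^4)^(-12)) · ((y^3)^3)) · y^(-2)) · z    [power of a power]
= (((((y^(-2))^(-12)) · ((x^4)^(-12))) · ((y^3)^3)) · y^(-2)) · z    [power of a product]
= (((y^24 · ((x^4)^(-12))) · ((y^3)^3)) · y^(-2)) · z    [power of a power]
= (((y^24 · x^(-48)) · ((y^3)^3)) · y^(-2)) · z    [power of a power]
= (((y^24 · x^(-48)) · y^9) · y^(-2)) · z    [power of a power]
= x^(-48)·y^31·z    [product of powers]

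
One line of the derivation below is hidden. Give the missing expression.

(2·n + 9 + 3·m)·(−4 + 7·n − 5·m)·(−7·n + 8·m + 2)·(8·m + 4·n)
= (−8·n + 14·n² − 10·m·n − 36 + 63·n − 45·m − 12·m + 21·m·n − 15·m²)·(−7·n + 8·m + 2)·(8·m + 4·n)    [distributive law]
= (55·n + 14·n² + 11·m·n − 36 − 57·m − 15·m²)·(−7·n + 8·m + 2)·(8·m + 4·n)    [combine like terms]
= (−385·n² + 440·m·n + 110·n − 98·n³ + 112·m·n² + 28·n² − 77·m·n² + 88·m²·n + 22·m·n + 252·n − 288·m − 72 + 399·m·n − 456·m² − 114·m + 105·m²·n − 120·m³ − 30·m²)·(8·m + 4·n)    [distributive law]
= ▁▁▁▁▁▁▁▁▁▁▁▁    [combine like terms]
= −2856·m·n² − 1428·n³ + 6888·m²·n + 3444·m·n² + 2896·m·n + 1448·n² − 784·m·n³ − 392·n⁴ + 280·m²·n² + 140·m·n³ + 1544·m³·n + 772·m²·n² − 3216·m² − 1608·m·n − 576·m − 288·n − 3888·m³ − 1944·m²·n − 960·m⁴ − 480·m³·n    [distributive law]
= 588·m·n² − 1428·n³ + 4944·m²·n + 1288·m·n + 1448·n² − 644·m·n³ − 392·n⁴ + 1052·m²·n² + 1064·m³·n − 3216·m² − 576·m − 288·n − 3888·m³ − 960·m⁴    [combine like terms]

By combine like terms:

(−357·n² + 861·m·n + 362·n − 98·n³ + 35·m·n² + 193·m²·n − 402·m − 72 − 486·m² − 120·m³)·(8·m + 4·n)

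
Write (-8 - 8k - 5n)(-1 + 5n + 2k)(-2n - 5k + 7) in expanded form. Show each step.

-261n - 96k + 56 - 105n² - 159kn - 72k² + 225kn² + 282k²n + 80k³ + 50n³

(-8 - 8k - 5n)(-1 + 5n + 2k)(-2n - 5k + 7)
= (8 - 40n - 16k + 8k - 40kn - 16k² + 5n - 25n² - 10kn)(-2n - 5k + 7)    [distributive law]
= (8 - 35n - 8k - 50kn - 16k² - 25n²)(-2n - 5k + 7)    [combine like terms]
= -16n - 40k + 56 + 70n² + 175kn - 245n + 16kn + 40k² - 56k + 100kn² + 250k²n - 350kn + 32k²n + 80k³ - 112k² + 50n³ + 125kn² - 175n²    [distributive law]
= -261n - 96k + 56 - 105n² - 159kn - 72k² + 225kn² + 282k²n + 80k³ + 50n³    [combine like terms]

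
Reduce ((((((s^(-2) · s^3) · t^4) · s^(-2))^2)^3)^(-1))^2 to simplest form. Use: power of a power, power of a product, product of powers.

s^12t^(-48)

((((((s^(-2) · s^3) · t^4) · s^(-2))^2)^3)^(-1))^2
= (((((s^(-2) · s^3) · t^4) · s^(-2))^2)^3)^(-2)    [power of a power]
= ((((s^(-2) · s^3) · t^4) · s^(-2))^2)^(-6)    [power of a power]
= (((s^(-2) · s^3) · t^4) · s^(-2))^(-12)    [power of a power]
= (((s^(-2) · s^3) · t^4)^(-12)) · ((s^(-2))^(-12))    [power of a product]
= (((s^(-2) · s^3)^(-12)) · ((t^4)^(-12))) · ((s^(-2))^(-12))    [power of a product]
= ((((s^(-2))^(-12)) · ((s^3)^(-12))) · ((t^4)^(-12))) · ((s^(-2))^(-12))    [power of a product]
= ((s^24 · ((s^3)^(-12))) · ((t^4)^(-12))) · ((s^(-2))^(-12))    [power of a power]
= ((s^24 · s^(-36)) · ((t^4)^(-12))) · ((s^(-2))^(-12))    [power of a power]
= (s^(-12) · ((t^4)^(-12))) · ((s^(-2))^(-12))    [product of powers]
= (s^(-12) · t^(-48)) · ((s^(-2))^(-12))    [power of a power]
= (s^(-12) · t^(-48)) · s^24    [power of a power]
= s^12t^(-48)    [product of powers]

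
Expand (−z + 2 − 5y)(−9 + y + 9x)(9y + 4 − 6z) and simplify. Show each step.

(−z + 2 − 5y)(−9 + y + 9x)(9y + 4 − 6z)
= (9z − yz − 9xz − 18 + 2y + 18x + 45y − 5y² − 45xy)(9y + 4 − 6z)    [distributive law]
= (9z − yz − 9xz − 18 + 47y + 18x − 5y² − 45xy)(9y + 4 − 6z)    [combine like terms]
= 81yz + 36z − 54z² − 9y²z − 4yz + 6yz² − 81xyz − 36xz + 54xz² − 162y − 72 + 108z + 423y² + 188y − 282yz + 162xy + 72x − 108xz − 45y³ − 20y² + 30y²z − 405xy² − 180xy + 270xyz    [distributive law]
= −205yz + 144z − 54z² + 21y²z + 6yz² + 189xyz − 144xz + 54xz² + 26y − 72 + 403y² − 18xy + 72x − 45y³ − 405xy²    [combine like terms]

−205yz + 144z − 54z² + 21y²z + 6yz² + 189xyz − 144xz + 54xz² + 26y − 72 + 403y² − 18xy + 72x − 45y³ − 405xy²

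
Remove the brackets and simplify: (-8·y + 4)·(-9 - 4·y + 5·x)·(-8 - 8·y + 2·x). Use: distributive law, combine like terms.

(-8·y + 4)·(-9 - 4·y + 5·x)·(-8 - 8·y + 2·x)
= (72·y + 32·y^2 - 40·x·y - 36 - 16·y + 20·x)·(-8 - 8·y + 2·x)    [distributive law]
= (56·y + 32·y^2 - 40·x·y - 36 + 20·x)·(-8 - 8·y + 2·x)    [combine like terms]
= -448·y - 448·y^2 + 112·x·y - 256·y^2 - 256·y^3 + 64·x·y^2 + 320·x·y + 320·x·y^2 - 80·x^2·y + 288 + 288·y - 72·x - 160·x - 160·x·y + 40·x^2    [distributive law]
= -160·y - 704·y^2 + 272·x·y - 256·y^3 + 384·x·y^2 - 80·x^2·y + 288 - 232·x + 40·x^2    [combine like terms]

-160·y - 704·y^2 + 272·x·y - 256·y^3 + 384·x·y^2 - 80·x^2·y + 288 - 232·x + 40·x^2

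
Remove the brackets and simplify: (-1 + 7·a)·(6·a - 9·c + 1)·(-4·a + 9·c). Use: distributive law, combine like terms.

-4·a² - 27·a·c + 81·c² + 4·a - 9·c - 168·a³ + 630·a²·c - 567·a·c²

(-1 + 7·a)·(6·a - 9·c + 1)·(-4·a + 9·c)
= (-6·a + 9·c - 1 + 42·a² - 63·a·c + 7·a)·(-4·a + 9·c)    [distributive law]
= (a + 9·c - 1 + 42·a² - 63·a·c)·(-4·a + 9·c)    [combine like terms]
= -4·a² + 9·a·c - 36·a·c + 81·c² + 4·a - 9·c - 168·a³ + 378·a²·c + 252·a²·c - 567·a·c²    [distributive law]
= -4·a² - 27·a·c + 81·c² + 4·a - 9·c - 168·a³ + 630·a²·c - 567·a·c²    [combine like terms]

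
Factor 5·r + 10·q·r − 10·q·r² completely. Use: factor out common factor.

5·r + 10·q·r − 10·q·r²
= 5(r + 2·q·r − 2·q·r²)    [factor out 5]
= 5·r(1 + 2·q − 2·q·r)    [factor out r]

5·r(1 + 2·q − 2·q·r)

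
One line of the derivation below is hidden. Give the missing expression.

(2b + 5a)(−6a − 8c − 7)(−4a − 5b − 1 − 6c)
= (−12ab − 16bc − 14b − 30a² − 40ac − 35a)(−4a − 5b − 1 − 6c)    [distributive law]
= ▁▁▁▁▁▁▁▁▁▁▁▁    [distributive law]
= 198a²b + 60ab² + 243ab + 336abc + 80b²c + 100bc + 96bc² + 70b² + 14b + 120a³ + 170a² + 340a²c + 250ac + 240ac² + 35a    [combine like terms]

By distributive law:

48a²b + 60ab² + 12ab + 72abc + 64abc + 80b²c + 16bc + 96bc² + 56ab + 70b² + 14b + 84bc + 120a³ + 150a²b + 30a² + 180a²c + 160a²c + 200abc + 40ac + 240ac² + 140a² + 175ab + 35a + 210ac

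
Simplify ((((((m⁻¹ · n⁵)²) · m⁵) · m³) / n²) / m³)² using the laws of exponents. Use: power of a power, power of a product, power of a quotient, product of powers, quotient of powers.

((((((m⁻¹ · n⁵)²) · m⁵) · m³) / n²) / m³)²
= ((((((m⁻¹ · n⁵)²) · m⁵) · m³) / n²)²) / ((m³)²)    [power of a quotient]
= ((((((m⁻¹ · n⁵)²) · m⁵) · m³)²) / ((n²)²)) / ((m³)²)    [power of a quotient]
= ((((((m⁻¹ · n⁵)²) · m⁵)²) · ((m³)²)) / ((n²)²)) / ((m³)²)    [power of a product]
= ((((((m⁻¹ · n⁵)²)²) · ((m⁵)²)) · ((m³)²)) / ((n²)²)) / ((m³)²)    [power of a product]
= (((((m⁻¹ · n⁵)⁴) · ((m⁵)²)) · ((m³)²)) / ((n²)²)) / ((m³)²)    [power of a power]
= ((((((m⁻¹)⁴) · ((n⁵)⁴)) · ((m⁵)²)) · ((m³)²)) / ((n²)²)) / ((m³)²)    [power of a product]
= ((((m⁻⁴ · ((n⁵)⁴)) · ((m⁵)²)) · ((m³)²)) / ((n²)²)) / ((m³)²)    [power of a power]
= ((((m⁻⁴ · n²⁰) · ((m⁵)²)) · ((m³)²)) / ((n²)²)) / ((m³)²)    [power of a power]
= ((((m⁻⁴ · n²⁰) · m¹⁰) · ((m³)²)) / ((n²)²)) / ((m³)²)    [power of a power]
= ((((m⁻⁴ · n²⁰) · m¹⁰) · m⁶) / ((n²)²)) / ((m³)²)    [power of a power]
= ((((m⁻⁴ · n²⁰) · m¹⁰) · m⁶) / n⁴) / ((m³)²)    [power of a power]
= ((((m⁻⁴ · n²⁰) · m¹⁰) · m⁶) / n⁴) / m⁶    [power of a power]
= m⁶n¹⁶    [quotient of powers; product of powers]

m⁶n¹⁶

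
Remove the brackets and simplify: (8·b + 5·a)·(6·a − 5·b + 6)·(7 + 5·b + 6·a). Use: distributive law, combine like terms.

(8·b + 5·a)·(6·a − 5·b + 6)·(7 + 5·b + 6·a)
= (48·a·b − 40·b^2 + 48·b + 30·a^2 − 25·a·b + 30·a)·(7 + 5·b + 6·a)    [distributive law]
= (23·a·b − 40·b^2 + 48·b + 30·a^2 + 30·a)·(7 + 5·b + 6·a)    [combine like terms]
= 161·a·b + 115·a·b^2 + 138·a^2·b − 280·b^2 − 200·b^3 − 240·a·b^2 + 336·b + 240·b^2 + 288·a·b + 210·a^2 + 150·a^2·b + 180·a^3 + 210·a + 150·a·b + 180·a^2    [distributive law]
= 599·a·b − 125·a·b^2 + 288·a^2·b − 40·b^2 − 200·b^3 + 336·b + 390·a^2 + 180·a^3 + 210·a    [combine like terms]

599·a·b − 125·a·b^2 + 288·a^2·b − 40·b^2 − 200·b^3 + 336·b + 390·a^2 + 180·a^3 + 210·a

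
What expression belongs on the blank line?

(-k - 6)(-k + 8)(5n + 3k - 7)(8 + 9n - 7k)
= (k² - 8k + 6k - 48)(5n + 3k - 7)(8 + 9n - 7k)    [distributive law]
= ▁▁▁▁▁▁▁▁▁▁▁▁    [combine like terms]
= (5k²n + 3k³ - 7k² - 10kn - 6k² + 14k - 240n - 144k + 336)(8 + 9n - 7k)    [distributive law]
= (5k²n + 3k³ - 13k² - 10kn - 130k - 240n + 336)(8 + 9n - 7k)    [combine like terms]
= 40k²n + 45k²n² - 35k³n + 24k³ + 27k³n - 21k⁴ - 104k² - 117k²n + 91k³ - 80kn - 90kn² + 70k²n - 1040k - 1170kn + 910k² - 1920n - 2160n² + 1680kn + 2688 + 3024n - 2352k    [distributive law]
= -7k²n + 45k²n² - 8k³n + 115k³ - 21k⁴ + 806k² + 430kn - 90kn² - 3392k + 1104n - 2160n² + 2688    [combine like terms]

Applying combine like terms to the line above:

(k² - 2k - 48)(5n + 3k - 7)(8 + 9n - 7k)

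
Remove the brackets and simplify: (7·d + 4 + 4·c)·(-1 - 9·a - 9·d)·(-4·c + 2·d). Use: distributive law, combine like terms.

(7·d + 4 + 4·c)·(-1 - 9·a - 9·d)·(-4·c + 2·d)
= (-7·d - 63·a·d - 63·d² - 4 - 36·a - 36·d - 4·c - 36·a·c - 36·c·d)·(-4·c + 2·d)    [distributive law]
= (-43·d - 63·a·d - 63·d² - 4 - 36·a - 4·c - 36·a·c - 36·c·d)·(-4·c + 2·d)    [combine like terms]
= 172·c·d - 86·d² + 252·a·c·d - 126·a·d² + 252·c·d² - 126·d³ + 16·c - 8·d + 144·a·c - 72·a·d + 16·c² - 8·c·d + 144·a·c² - 72·a·c·d + 144·c²·d - 72·c·d²    [distributive law]
= 164·c·d - 86·d² + 180·a·c·d - 126·a·d² + 180·c·d² - 126·d³ + 16·c - 8·d + 144·a·c - 72·a·d + 16·c² + 144·a·c² + 144·c²·d    [combine like terms]

164·c·d - 86·d² + 180·a·c·d - 126·a·d² + 180·c·d² - 126·d³ + 16·c - 8·d + 144·a·c - 72·a·d + 16·c² + 144·a·c² + 144·c²·d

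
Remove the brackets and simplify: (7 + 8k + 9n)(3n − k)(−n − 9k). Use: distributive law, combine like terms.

−21n^2 − 182kn + 63k^2 − 258kn^2 − 127k^2n + 72k^3 − 27n^3

(7 + 8k + 9n)(3n − k)(−n − 9k)
= (21n − 7k + 24kn − 8k^2 + 27n^2 − 9kn)(−n − 9k)    [distributive law]
= (21n − 7k + 15kn − 8k^2 + 27n^2)(−n − 9k)    [combine like terms]
= −21n^2 − 189kn + 7kn + 63k^2 − 15kn^2 − 135k^2n + 8k^2n + 72k^3 − 27n^3 − 243kn^2    [distributive law]
= −21n^2 − 182kn + 63k^2 − 258kn^2 − 127k^2n + 72k^3 − 27n^3    [combine like terms]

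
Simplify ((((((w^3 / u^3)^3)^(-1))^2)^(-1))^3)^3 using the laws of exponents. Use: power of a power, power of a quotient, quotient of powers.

u^(-162)w^162

((((((w^3 / u^3)^3)^(-1))^2)^(-1))^3)^3
= (((((w^3 / u^3)^3)^(-1))^2)^(-1))^9    [power of a power]
= ((((w^3 / u^3)^3)^(-1))^2)^(-9)    [power of a power]
= (((w^3 / u^3)^3)^(-1))^(-18)    [power of a power]
= ((w^3 / u^3)^3)^18    [power of a power]
= (w^3 / u^3)^54    [power of a power]
= ((w^3)^54) / ((u^3)^54)    [power of a quotient]
= w^162 / ((u^3)^54)    [power of a power]
= w^162 / u^162    [power of a power]
= u^(-162)w^162    [quotient of powers]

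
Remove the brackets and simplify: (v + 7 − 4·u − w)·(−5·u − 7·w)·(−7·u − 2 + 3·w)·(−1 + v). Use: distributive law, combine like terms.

170·u^2·v + 35·u^2·v^2 + 60·u·v + 10·u·v^2 + 138·u·v·w + 34·u·v^2·w + 84·v·w + 14·v^2·w − 140·v·w^2 − 21·v^2·w^2 − 205·u^2 − 70·u − 172·u·w − 98·w + 161·w^2 + 140·u^3 − 140·u^3·v + 171·u^2·w − 171·u^2·v·w − 50·u·w^2 + 50·u·v·w^2 − 21·w^3 + 21·v·w^3

(v + 7 − 4·u − w)·(−5·u − 7·w)·(−7·u − 2 + 3·w)·(−1 + v)
= (−5·u·v − 7·v·w − 35·u − 49·w + 20·u^2 + 28·u·w + 5·u·w + 7·w^2)·(−7·u − 2 + 3·w)·(−1 + v)    [distributive law]
= (−5·u·v − 7·v·w − 35·u − 49·w + 20·u^2 + 33·u·w + 7·w^2)·(−7·u − 2 + 3·w)·(−1 + v)    [combine like terms]
= (35·u^2·v + 10·u·v − 15·u·v·w + 49·u·v·w + 14·v·w − 21·v·w^2 + 245·u^2 + 70·u − 105·u·w + 343·u·w + 98·w − 147·w^2 − 140·u^3 − 40·u^2 + 60·u^2·w − 231·u^2·w − 66·u·w + 99·u·w^2 − 49·u·w^2 − 14·w^2 + 21·w^3)·(−1 + v)    [distributive law]
= (35·u^2·v + 10·u·v + 34·u·v·w + 14·v·w − 21·v·w^2 + 205·u^2 + 70·u + 172·u·w + 98·w − 161·w^2 − 140·u^3 − 171·u^2·w + 50·u·w^2 + 21·w^3)·(−1 + v)    [combine like terms]
= −35·u^2·v + 35·u^2·v^2 − 10·u·v + 10·u·v^2 − 34·u·v·w + 34·u·v^2·w − 14·v·w + 14·v^2·w + 21·v·w^2 − 21·v^2·w^2 − 205·u^2 + 205·u^2·v − 70·u + 70·u·v − 172·u·w + 172·u·v·w − 98·w + 98·v·w + 161·w^2 − 161·v·w^2 + 140·u^3 − 140·u^3·v + 171·u^2·w − 171·u^2·v·w − 50·u·w^2 + 50·u·v·w^2 − 21·w^3 + 21·v·w^3    [distributive law]
= 170·u^2·v + 35·u^2·v^2 + 60·u·v + 10·u·v^2 + 138·u·v·w + 34·u·v^2·w + 84·v·w + 14·v^2·w − 140·v·w^2 − 21·v^2·w^2 − 205·u^2 − 70·u − 172·u·w − 98·w + 161·w^2 + 140·u^3 − 140·u^3·v + 171·u^2·w − 171·u^2·v·w − 50·u·w^2 + 50·u·v·w^2 − 21·w^3 + 21·v·w^3    [combine like terms]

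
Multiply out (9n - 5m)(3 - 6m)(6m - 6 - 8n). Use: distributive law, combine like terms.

606mn - 162n - 216n^2 - 564m^2n + 432mn^2 - 270m^2 + 90m + 180m^3

(9n - 5m)(3 - 6m)(6m - 6 - 8n)
= (27n - 54mn - 15m + 30m^2)(6m - 6 - 8n)    [distributive law]
= 162mn - 162n - 216n^2 - 324m^2n + 324mn + 432mn^2 - 90m^2 + 90m + 120mn + 180m^3 - 180m^2 - 240m^2n    [distributive law]
= 606mn - 162n - 216n^2 - 564m^2n + 432mn^2 - 270m^2 + 90m + 180m^3    [combine like terms]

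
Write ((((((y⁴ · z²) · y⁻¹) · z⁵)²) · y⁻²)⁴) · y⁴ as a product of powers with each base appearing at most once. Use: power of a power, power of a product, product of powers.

((((((y⁴ · z²) · y⁻¹) · z⁵)²) · y⁻²)⁴) · y⁴
= ((((((y⁴ · z²) · y⁻¹) · z⁵)²)⁴) · ((y⁻²)⁴)) · y⁴    [power of a product]
= (((((y⁴ · z²) · y⁻¹) · z⁵)⁸) · ((y⁻²)⁴)) · y⁴    [power of a power]
= (((((y⁴ · z²) · y⁻¹)⁸) · ((z⁵)⁸)) · ((y⁻²)⁴)) · y⁴    [power of a product]
= (((((y⁴ · z²)⁸) · ((y⁻¹)⁸)) · ((z⁵)⁸)) · ((y⁻²)⁴)) · y⁴    [power of a product]
= ((((((y⁴)⁸) · ((z²)⁸)) · ((y⁻¹)⁸)) · ((z⁵)⁸)) · ((y⁻²)⁴)) · y⁴    [power of a product]
= ((((y³² · ((z²)⁸)) · ((y⁻¹)⁸)) · ((z⁵)⁸)) · ((y⁻²)⁴)) · y⁴    [power of a power]
= ((((y³² · z¹⁶) · ((y⁻¹)⁸)) · ((z⁵)⁸)) · ((y⁻²)⁴)) · y⁴    [power of a power]
= ((((y³² · z¹⁶) · y⁻⁸) · ((z⁵)⁸)) · ((y⁻²)⁴)) · y⁴    [power of a power]
= ((((y³² · z¹⁶) · y⁻⁸) · z⁴⁰) · ((y⁻²)⁴)) · y⁴    [power of a power]
= ((((y³² · z¹⁶) · y⁻⁸) · z⁴⁰) · y⁻⁸) · y⁴    [power of a power]
= y²⁰·z⁵⁶    [product of powers]

y²⁰·z⁵⁶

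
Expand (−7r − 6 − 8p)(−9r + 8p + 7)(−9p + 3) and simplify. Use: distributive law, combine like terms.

−567pr^2 + 189r^2 − 144p^2r + 3pr + 15r + 744p^2 + 66p − 126 + 576p^3

(−7r − 6 − 8p)(−9r + 8p + 7)(−9p + 3)
= (63r^2 − 56pr − 49r + 54r − 48p − 42 + 72pr − 64p^2 − 56p)(−9p + 3)    [distributive law]
= (63r^2 + 16pr + 5r − 104p − 42 − 64p^2)(−9p + 3)    [combine like terms]
= −567pr^2 + 189r^2 − 144p^2r + 48pr − 45pr + 15r + 936p^2 − 312p + 378p − 126 + 576p^3 − 192p^2    [distributive law]
= −567pr^2 + 189r^2 − 144p^2r + 3pr + 15r + 744p^2 + 66p − 126 + 576p^3    [combine like terms]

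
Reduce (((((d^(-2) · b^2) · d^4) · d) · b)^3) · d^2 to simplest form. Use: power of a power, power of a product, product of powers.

(((((d^(-2) · b^2) · d^4) · d) · b)^3) · d^2
= (((((d^(-2) · b^2) · d^4) · d)^3) · (b^3)) · d^2    [power of a product]
= (((((d^(-2) · b^2) · d^4)^3) · (d^3)) · (b^3)) · d^2    [power of a product]
= (((((d^(-2) · b^2)^3) · ((d^4)^3)) · (d^3)) · (b^3)) · d^2    [power of a product]
= ((((((d^(-2))^3) · ((b^2)^3)) · ((d^4)^3)) · (d^3)) · (b^3)) · d^2    [power of a product]
= ((((d^(-6) · ((b^2)^3)) · ((d^4)^3)) · (d^3)) · (b^3)) · d^2    [power of a power]
= ((((d^(-6) · b^6) · ((d^4)^3)) · (d^3)) · (b^3)) · d^2    [power of a power]
= ((((d^(-6) · b^6) · d^12) · (d^3)) · (b^3)) · d^2    [power of a power]
= b^9d^11    [product of powers]

b^9d^11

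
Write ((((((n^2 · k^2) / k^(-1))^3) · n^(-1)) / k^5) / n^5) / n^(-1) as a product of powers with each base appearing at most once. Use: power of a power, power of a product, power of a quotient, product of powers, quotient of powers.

k^4n

((((((n^2 · k^2) / k^(-1))^3) · n^(-1)) / k^5) / n^5) / n^(-1)
= ((((((n^2 · k^2)^3) / ((k^(-1))^3)) · n^(-1)) / k^5) / n^5) / n^(-1)    [power of a quotient]
= (((((((n^2)^3) · ((k^2)^3)) / ((k^(-1))^3)) · n^(-1)) / k^5) / n^5) / n^(-1)    [power of a product]
= (((((n^6 · ((k^2)^3)) / ((k^(-1))^3)) · n^(-1)) / k^5) / n^5) / n^(-1)    [power of a power]
= (((((n^6 · k^6) / ((k^(-1))^3)) · n^(-1)) / k^5) / n^5) / n^(-1)    [power of a power]
= (((((n^6 · k^6) / k^(-3)) · n^(-1)) / k^5) / n^5) / n^(-1)    [power of a power]
= k^4n    [quotient of powers; product of powers]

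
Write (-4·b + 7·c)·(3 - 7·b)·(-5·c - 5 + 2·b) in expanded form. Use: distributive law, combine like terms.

(-4·b + 7·c)·(3 - 7·b)·(-5·c - 5 + 2·b)
= (-12·b + 28·b^2 + 21·c - 49·b·c)·(-5·c - 5 + 2·b)    [distributive law]
= 60·b·c + 60·b - 24·b^2 - 140·b^2·c - 140·b^2 + 56·b^3 - 105·c^2 - 105·c + 42·b·c + 245·b·c^2 + 245·b·c - 98·b^2·c    [distributive law]
= 347·b·c + 60·b - 164·b^2 - 238·b^2·c + 56·b^3 - 105·c^2 - 105·c + 245·b·c^2    [combine like terms]

347·b·c + 60·b - 164·b^2 - 238·b^2·c + 56·b^3 - 105·c^2 - 105·c + 245·b·c^2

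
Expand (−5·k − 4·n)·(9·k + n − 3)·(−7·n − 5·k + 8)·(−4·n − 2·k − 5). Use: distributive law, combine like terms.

−2694·k^2·n^2 − 1940·k^3·n + 126·k^2·n − 450·k^4 − 255·k^3 + 1935·k^2 − 1284·k·n^3 + 669·k·n^2 + 1793·k·n − 600·k − 112·n^4 + 324·n^3 + 196·n^2 − 480·n

(−5·k − 4·n)·(9·k + n − 3)·(−7·n − 5·k + 8)·(−4·n − 2·k − 5)
= (−45·k^2 − 5·k·n + 15·k − 36·k·n − 4·n^2 + 12·n)·(−7·n − 5·k + 8)·(−4·n − 2·k − 5)    [distributive law]
= (−45·k^2 − 41·k·n + 15·k − 4·n^2 + 12·n)·(−7·n − 5·k + 8)·(−4·n − 2·k − 5)    [combine like terms]
= (315·k^2·n + 225·k^3 − 360·k^2 + 287·k·n^2 + 205·k^2·n − 328·k·n − 105·k·n − 75·k^2 + 120·k + 28·n^3 + 20·k·n^2 − 32·n^2 − 84·n^2 − 60·k·n + 96·n)·(−4·n − 2·k − 5)    [distributive law]
= (520·k^2·n + 225·k^3 − 435·k^2 + 307·k·n^2 − 493·k·n + 120·k + 28·n^3 − 116·n^2 + 96·n)·(−4·n − 2·k − 5)    [combine like terms]
= −2080·k^2·n^2 − 1040·k^3·n − 2600·k^2·n − 900·k^3·n − 450·k^4 − 1125·k^3 + 1740·k^2·n + 870·k^3 + 2175·k^2 − 1228·k·n^3 − 614·k^2·n^2 − 1535·k·n^2 + 1972·k·n^2 + 986·k^2·n + 2465·k·n − 480·k·n − 240·k^2 − 600·k − 112·n^4 − 56·k·n^3 − 140·n^3 + 464·n^3 + 232·k·n^2 + 580·n^2 − 384·n^2 − 192·k·n − 480·n    [distributive law]
= −2694·k^2·n^2 − 1940·k^3·n + 126·k^2·n − 450·k^4 − 255·k^3 + 1935·k^2 − 1284·k·n^3 + 669·k·n^2 + 1793·k·n − 600·k − 112·n^4 + 324·n^3 + 196·n^2 − 480·n    [combine like terms]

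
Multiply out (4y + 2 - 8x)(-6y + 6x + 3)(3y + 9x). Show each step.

-72y^3 + 504x^2y - 36xy - 108x^2 + 18y + 54x - 432x^3

(4y + 2 - 8x)(-6y + 6x + 3)(3y + 9x)
= (-24y^2 + 24xy + 12y - 12y + 12x + 6 + 48xy - 48x^2 - 24x)(3y + 9x)    [distributive law]
= (-24y^2 + 72xy - 12x + 6 - 48x^2)(3y + 9x)    [combine like terms]
= -72y^3 - 216xy^2 + 216xy^2 + 648x^2y - 36xy - 108x^2 + 18y + 54x - 144x^2y - 432x^3    [distributive law]
= -72y^3 + 504x^2y - 36xy - 108x^2 + 18y + 54x - 432x^3    [combine like terms]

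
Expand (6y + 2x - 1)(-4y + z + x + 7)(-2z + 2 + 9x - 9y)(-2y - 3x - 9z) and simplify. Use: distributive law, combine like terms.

-1932y³z + 1720xy²z + 78y²z² + 924y³ + 800xy² + 4300y²z - 252xy³ + 666x²y² - 432y⁴ - 316xyz² + 108yz³ - 2362xyz + 635yz² + 176x²yz - 1121x²y + 72x³y - 310y² - 391xy - 1419yz - 114x²z² + 36xz³ - 996x²z + 273xz² - 204x³z - 363x³ - 54x⁴ + 111x² + 297xz - 18z³ - 108z² + 28y + 42x + 126z

(6y + 2x - 1)(-4y + z + x + 7)(-2z + 2 + 9x - 9y)(-2y - 3x - 9z)
= (-24y² + 6yz + 6xy + 42y - 8xy + 2xz + 2x² + 14x + 4y - z - x - 7)(-2z + 2 + 9x - 9y)(-2y - 3x - 9z)    [distributive law]
= (-24y² + 6yz - 2xy + 46y + 2xz + 2x² + 13x - z - 7)(-2z + 2 + 9x - 9y)(-2y - 3x - 9z)    [combine like terms]
= (48y²z - 48y² - 216xy² + 216y³ - 12yz² + 12yz + 54xyz - 54y²z + 4xyz - 4xy - 18x²y + 18xy² - 92yz + 92y + 414xy - 414y² - 4xz² + 4xz + 18x²z - 18xyz - 4x²z + 4x² + 18x³ - 18x²y - 26xz + 26x + 117x² - 117xy + 2z² - 2z - 9xz + 9yz + 14z - 14 - 63x + 63y)(-2y - 3x - 9z)    [distributive law]
= (-6y²z - 462y² - 198xy² + 216y³ - 12yz² - 71yz + 40xyz + 293xy - 36x²y + 155y - 4xz² - 31xz + 14x²z + 121x² + 18x³ - 37x + 2z² + 12z - 14)(-2y - 3x - 9z)    [combine like terms]
= 12y³z + 18xy²z + 54y²z² + 924y³ + 1386xy² + 4158y²z + 396xy³ + 594x²y² + 1782xy²z - 432y⁴ - 648xy³ - 1944y³z + 24y²z² + 36xyz² + 108yz³ + 142y²z + 213xyz + 639yz² - 80xy²z - 120x²yz - 360xyz² - 586xy² - 879x²y - 2637xyz + 72x²y² + 108x³y + 324x²yz - 310y² - 465xy - 1395yz + 8xyz² + 12x²z² + 36xz³ + 62xyz + 93x²z + 279xz² - 28x²yz - 42x³z - 126x²z² - 242x²y - 363x³ - 1089x²z - 36x³y - 54x⁴ - 162x³z + 74xy + 111x² + 333xz - 4yz² - 6xz² - 18z³ - 24yz - 36xz - 108z² + 28y + 42x + 126z    [distributive law]
= -1932y³z + 1720xy²z + 78y²z² + 924y³ + 800xy² + 4300y²z - 252xy³ + 666x²y² - 432y⁴ - 316xyz² + 108yz³ - 2362xyz + 635yz² + 176x²yz - 1121x²y + 72x³y - 310y² - 391xy - 1419yz - 114x²z² + 36xz³ - 996x²z + 273xz² - 204x³z - 363x³ - 54x⁴ + 111x² + 297xz - 18z³ - 108z² + 28y + 42x + 126z    [combine like terms]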